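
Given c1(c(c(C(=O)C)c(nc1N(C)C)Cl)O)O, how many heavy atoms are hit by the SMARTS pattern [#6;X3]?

Check the 15 heavy atoms by environment: 1× n (aromatic, X2) → no; 5× c (aromatic, X3) → match; 1× C (X3) → match; 1× O (X1) → no; 3× C (X4) → no; 2× O (X2) → no; 1× Cl (X1) → no; 1× N (X3) → no.
Summing the matching environments: 5 + 1 = 6 matching atoms.

6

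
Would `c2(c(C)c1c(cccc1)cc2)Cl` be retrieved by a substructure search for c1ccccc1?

The pattern c1ccccc1 describes six aromatic carbons in a ring — a benzene ring.
The required atom environment is present in the molecule, so the pattern matches.

Yes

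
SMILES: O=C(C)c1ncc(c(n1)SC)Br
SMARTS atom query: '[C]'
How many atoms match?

3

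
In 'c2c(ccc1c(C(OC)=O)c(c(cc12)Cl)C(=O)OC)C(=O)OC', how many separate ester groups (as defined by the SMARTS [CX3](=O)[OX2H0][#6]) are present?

3

[CX3](=O)[OX2H0][#6] is the SMARTS for an ester: a carbonyl carbon bonded to an oxygen that is itself bonded to carbon (no H on that O).
The molecule carries 3 separate instances of a methyl-ester group (-C(=O)OCH3) meeting every constraint; each maps to a distinct set of atoms, giving 3 matches.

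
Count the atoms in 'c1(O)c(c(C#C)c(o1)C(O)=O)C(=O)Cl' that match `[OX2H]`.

2

Check the 14 heavy atoms by environment: 1× o (aromatic, H0, X2) → no; 4× c (aromatic, H0, X3) → no; 1× C (H0, X2) → no; 1× C (H1, X2) → no; 2× O (H1, X2) → match; 2× C (H0, X3) → no; 2× O (H0, X1) → no; 1× Cl (H0, X1) → no.
That gives 2 matching atoms.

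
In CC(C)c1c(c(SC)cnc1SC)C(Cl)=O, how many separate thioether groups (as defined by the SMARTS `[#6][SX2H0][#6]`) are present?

2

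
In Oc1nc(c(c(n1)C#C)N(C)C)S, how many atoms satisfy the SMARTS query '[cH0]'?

4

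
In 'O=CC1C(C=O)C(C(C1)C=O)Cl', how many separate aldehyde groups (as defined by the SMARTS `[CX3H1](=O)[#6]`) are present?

3

[CX3H1](=O)[#6] is the SMARTS for an aldehyde: an sp2 carbon with one H, double-bonded to O and single-bonded to carbon.
The molecule carries 3 separate instances of an aldehyde (-CHO) meeting every constraint; each maps to a distinct set of atoms, giving 3 matches.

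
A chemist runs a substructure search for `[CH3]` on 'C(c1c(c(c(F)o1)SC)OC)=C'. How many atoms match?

2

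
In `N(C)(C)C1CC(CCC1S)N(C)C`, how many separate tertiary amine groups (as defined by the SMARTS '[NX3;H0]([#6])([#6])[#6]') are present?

[NX3;H0]([#6])([#6])[#6] is the SMARTS for a tertiary amine: a trivalent nitrogen with no H, bonded to three carbons.
The molecule carries 2 separate instances of a dimethylamino group (-N(CH3)2) meeting every constraint; each maps to a distinct set of atoms, giving 2 matches.

2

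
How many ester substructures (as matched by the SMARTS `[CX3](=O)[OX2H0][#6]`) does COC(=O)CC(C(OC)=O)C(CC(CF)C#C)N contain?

2

[CX3](=O)[OX2H0][#6] is the SMARTS for an ester: a carbonyl carbon bonded to an oxygen that is itself bonded to carbon (no H on that O).
The molecule carries 2 separate instances of a methyl-ester group (-C(=O)OCH3) meeting every constraint; each maps to a distinct set of atoms, giving 2 matches.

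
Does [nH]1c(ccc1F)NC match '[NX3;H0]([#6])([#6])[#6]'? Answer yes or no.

No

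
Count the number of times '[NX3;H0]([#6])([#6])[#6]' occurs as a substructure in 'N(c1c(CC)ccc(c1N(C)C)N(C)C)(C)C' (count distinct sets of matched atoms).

3

[NX3;H0]([#6])([#6])[#6] is the SMARTS for a tertiary amine: a trivalent nitrogen with no H, bonded to three carbons.
The molecule carries 3 separate instances of a dimethylamino group (-N(CH3)2) meeting every constraint; each maps to a distinct set of atoms, giving 3 matches.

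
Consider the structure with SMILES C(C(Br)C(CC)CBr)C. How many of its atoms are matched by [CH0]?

The query [CH0] means: aliphatic carbon with no attached hydrogen.
Check the 9 heavy atoms by environment: 3× C (H2) → no; 2× C (H1) → no; 2× C (H3) → no; 2× Br (H0) → no.
No environment satisfies the query, so 0 matching atoms.

0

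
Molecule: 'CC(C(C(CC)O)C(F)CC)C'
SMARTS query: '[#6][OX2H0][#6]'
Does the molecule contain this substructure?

No

The pattern [#6][OX2H0][#6] describes an aliphatic oxygen bridging two carbons with no H on the oxygen — an ether.
The closest candidate here is a hydroxyl group (-OH), but the oxygen has H1, not H0 bridging two carbons. No other fragment satisfies the full query, so there is no match.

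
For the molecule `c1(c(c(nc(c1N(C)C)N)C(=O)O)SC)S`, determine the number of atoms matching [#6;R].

The query [#6;R] means: carbon that is part of a ring.
Check the 16 heavy atoms by environment: 1× n (aromatic, in 6-ring) → no; 5× c (aromatic, in 6-ring) → match; 2× N (acyclic) → no; 4× C (acyclic) → no; 2× S (acyclic) → no; 2× O (acyclic) → no.
That gives 5 matching atoms.

5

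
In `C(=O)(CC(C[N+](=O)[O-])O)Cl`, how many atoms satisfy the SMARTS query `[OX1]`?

The query [OX1] means: aliphatic oxygen with one total connection — typically a carbonyl =O or an oxide.
Check the 10 heavy atoms by environment: 3× C (X4) → no; 1× C (X3) → no; 2× O (X1) → match; 1× Cl (X1) → no; 1× N (charge +1, X3) → no; 1× O (charge -1, X1) → match; 1× O (X2) → no.
Summing the matching environments: 2 + 1 = 3 matching atoms.

3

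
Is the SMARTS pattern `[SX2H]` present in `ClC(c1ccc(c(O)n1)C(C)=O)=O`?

No

The pattern [SX2H] describes an aliphatic sulfur with two connections, one being H — a thiol.
The closest candidate here is a hydroxyl group (-OH), but it is an -OH, not an -SH. No other fragment satisfies the full query, so there is no match.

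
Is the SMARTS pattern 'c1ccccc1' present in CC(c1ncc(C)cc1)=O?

The pattern c1ccccc1 describes six aromatic carbons in a ring — a benzene ring.
The closest candidate here is a methyl group (-CH3), but no six-membered all-carbon aromatic ring is present. No other fragment satisfies the full query, so there is no match.

No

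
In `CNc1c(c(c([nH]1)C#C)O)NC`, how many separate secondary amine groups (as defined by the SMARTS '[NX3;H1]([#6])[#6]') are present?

2

[NX3;H1]([#6])[#6] is the SMARTS for a secondary amine: a trivalent nitrogen with one H, bonded to two carbons.
The molecule carries 2 separate instances of an N-methylamino group (-NHCH3) meeting every constraint; each maps to a distinct set of atoms, giving 2 matches.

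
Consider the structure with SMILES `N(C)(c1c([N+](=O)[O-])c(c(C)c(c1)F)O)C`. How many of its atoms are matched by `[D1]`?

7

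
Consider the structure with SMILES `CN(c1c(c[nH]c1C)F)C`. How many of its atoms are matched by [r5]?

The query [r5] means: r5 matches atoms in a five-membered ring.
Check the 10 heavy atoms by environment: 1× n (aromatic, in 5-ring) → match; 4× c (aromatic, in 5-ring) → match; 1× F (acyclic) → no; 3× C (acyclic) → no; 1× N (acyclic) → no.
Summing the matching environments: 1 + 4 = 5 matching atoms.

5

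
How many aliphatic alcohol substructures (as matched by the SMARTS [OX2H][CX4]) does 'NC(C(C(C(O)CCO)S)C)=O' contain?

[OX2H][CX4] is the SMARTS for an aliphatic alcohol: a hydroxyl oxygen bound to an sp3 (X4) carbon.
The molecule carries 2 separate instances of a hydroxyl group (-OH) meeting every constraint; each maps to a distinct set of atoms, giving 2 matches.

2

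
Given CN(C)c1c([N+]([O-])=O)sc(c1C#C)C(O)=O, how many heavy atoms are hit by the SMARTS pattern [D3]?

7

Check the 16 heavy atoms by environment: 1× s (aromatic, D2) → no; 4× c (aromatic, D3) → match; 1× C (D3) → match; 3× O (D1) → no; 1× N (charge +1, D3) → match; 1× O (charge -1, D1) → no; 1× N (D3) → match; 3× C (D1) → no; 1× C (D2) → no.
Summing the matching environments: 4 + 1 + 1 + 1 = 7 matching atoms.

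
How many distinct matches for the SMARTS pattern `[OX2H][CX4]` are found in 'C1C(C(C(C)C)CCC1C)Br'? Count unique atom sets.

0

[OX2H][CX4] is the SMARTS for an aliphatic alcohol: a hydroxyl oxygen bound to an sp3 (X4) carbon.
No fragment in the molecule satisfies every constraint, giving 0 matches.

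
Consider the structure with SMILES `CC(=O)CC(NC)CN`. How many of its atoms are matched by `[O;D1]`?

Check the 9 heavy atoms by environment: 2× C (D2) → no; 2× C (D3) → no; 1× N (D1) → no; 1× O (D1) → match; 2× C (D1) → no; 1× N (D2) → no.
That gives 1 matching atom.

1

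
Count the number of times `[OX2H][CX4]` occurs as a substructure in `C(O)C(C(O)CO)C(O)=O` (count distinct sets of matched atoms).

3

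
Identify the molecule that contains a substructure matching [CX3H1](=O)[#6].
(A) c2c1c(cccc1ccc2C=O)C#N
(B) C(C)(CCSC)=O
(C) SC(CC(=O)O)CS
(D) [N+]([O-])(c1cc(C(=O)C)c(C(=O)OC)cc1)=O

A

[CX3H1](=O)[#6] describes an sp2 carbon with one H, double-bonded to O and single-bonded to carbon (an aldehyde).
(A) contains an aldehyde (-CHO), which satisfies every atom and bond constraint.
(B) has an acetyl/ketone group (-C(=O)CH3) but the carbonyl carbon has H0 (two carbon neighbours), not H1.
(C) has a carboxylic acid group (-C(=O)OH) but the carbonyl carbon has H0 and is bonded to O, not H1.
(D) has a methyl-ester group (-C(=O)OCH3) but the carbonyl carbon has H0, not H1.
So the answer is (A).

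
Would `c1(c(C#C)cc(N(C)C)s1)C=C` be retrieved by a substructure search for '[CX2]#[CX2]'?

The pattern [CX2]#[CX2] describes a carbon-carbon triple bond — an alkyne.
The molecule carries an ethynyl group (-C#CH), whose atoms satisfy every constraint of the query, so the pattern matches.

Yes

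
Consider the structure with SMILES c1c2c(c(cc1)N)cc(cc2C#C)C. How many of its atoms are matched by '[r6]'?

10

The query [r6] means: r6 matches atoms in a six-membered ring.
Check the 14 heavy atoms by environment: 10× c (aromatic, in 6-ring) → match; 3× C (acyclic) → no; 1× N (acyclic) → no.
That gives 10 matching atoms.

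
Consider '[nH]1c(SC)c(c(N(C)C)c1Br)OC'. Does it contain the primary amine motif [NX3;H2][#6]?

No

The pattern [NX3;H2][#6] describes a trivalent nitrogen with two H attached to carbon — a primary amine.
The closest candidate here is a dimethylamino group (-N(CH3)2), but the nitrogen has H0, not H2. No other fragment satisfies the full query, so there is no match.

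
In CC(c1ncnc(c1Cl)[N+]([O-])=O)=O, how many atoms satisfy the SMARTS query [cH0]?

3

Check the 13 heavy atoms by environment: 2× n (aromatic, H0) → no; 1× c (aromatic, H1) → no; 3× c (aromatic, H0) → match; 1× Cl (H0) → no; 1× N (charge +1, H0) → no; 1× O (charge -1, H0) → no; 2× O (H0) → no; 1× C (H0) → no; 1× C (H3) → no.
That gives 3 matching atoms.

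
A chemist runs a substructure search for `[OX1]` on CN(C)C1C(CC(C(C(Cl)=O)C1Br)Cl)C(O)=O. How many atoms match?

2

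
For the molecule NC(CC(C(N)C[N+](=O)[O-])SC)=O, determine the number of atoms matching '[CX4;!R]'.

5

The query [CX4;!R] means: aliphatic carbon with four total connections, not in a ring.
Check the 13 heavy atoms by environment: 5× C (X4, acyclic) → match; 1× N (charge +1, X3, acyclic) → no; 1× O (charge -1, X1, acyclic) → no; 2× O (X1, acyclic) → no; 1× C (X3, acyclic) → no; 2× N (X3, acyclic) → no; 1× S (X2, acyclic) → no.
That gives 5 matching atoms.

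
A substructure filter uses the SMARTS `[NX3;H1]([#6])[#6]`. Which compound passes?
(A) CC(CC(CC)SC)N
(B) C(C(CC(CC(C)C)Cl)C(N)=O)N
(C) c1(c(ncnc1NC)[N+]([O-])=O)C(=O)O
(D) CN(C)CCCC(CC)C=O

C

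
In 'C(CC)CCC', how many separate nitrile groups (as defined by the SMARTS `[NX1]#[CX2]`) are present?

0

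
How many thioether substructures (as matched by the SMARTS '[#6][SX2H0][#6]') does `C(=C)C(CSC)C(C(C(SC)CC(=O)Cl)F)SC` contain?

3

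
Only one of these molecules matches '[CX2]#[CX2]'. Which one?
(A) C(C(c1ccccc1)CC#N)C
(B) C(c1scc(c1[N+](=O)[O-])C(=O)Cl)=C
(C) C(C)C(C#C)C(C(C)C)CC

C

[CX2]#[CX2] describes a carbon-carbon triple bond (an alkyne).
(A) has a nitrile (-C#N) but the triple bond is C#N, not C#C.
(B) has a vinyl group (-CH=CH2) but the C=C is a double bond; both carbons are CX3, not CX2.
(C) contains an ethynyl group (-C#CH), which satisfies every atom and bond constraint.
So the answer is (C).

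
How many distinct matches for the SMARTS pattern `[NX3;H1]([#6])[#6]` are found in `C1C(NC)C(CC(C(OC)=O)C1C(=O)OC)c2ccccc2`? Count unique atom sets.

[NX3;H1]([#6])[#6] is the SMARTS for a secondary amine: a trivalent nitrogen with one H, bonded to two carbons.
Exactly one fragment in the molecule meets all constraints, giving 1 match.

1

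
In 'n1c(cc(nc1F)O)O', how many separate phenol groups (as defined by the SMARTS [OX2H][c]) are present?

2

[OX2H][c] is the SMARTS for a phenol: a hydroxyl oxygen attached to an aromatic carbon.
The molecule carries 2 separate instances of a hydroxyl group (-OH) meeting every constraint; each maps to a distinct set of atoms, giving 2 matches.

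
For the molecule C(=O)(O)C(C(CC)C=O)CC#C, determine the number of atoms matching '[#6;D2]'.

4

The query [#6;D2] means: any carbon bonded to exactly two heavy atoms.
Check the 12 heavy atoms by environment: 4× C (D2) → match; 3× C (D3) → no; 2× C (D1) → no; 3× O (D1) → no.
That gives 4 matching atoms.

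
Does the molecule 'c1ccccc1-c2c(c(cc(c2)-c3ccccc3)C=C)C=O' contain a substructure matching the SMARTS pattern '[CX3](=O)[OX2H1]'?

The pattern [CX3](=O)[OX2H1] describes an sp2 carbon double-bonded to O and single-bonded to an -OH oxygen — a carboxylic acid.
The closest candidate here is an aldehyde (-CHO), but there is no singly-bonded oxygen on the carbonyl carbon. No other fragment satisfies the full query, so there is no match.

No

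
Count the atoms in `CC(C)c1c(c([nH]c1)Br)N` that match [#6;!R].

3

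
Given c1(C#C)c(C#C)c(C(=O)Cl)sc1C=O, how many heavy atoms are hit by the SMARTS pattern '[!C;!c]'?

The query [!C;!c] means: neither aliphatic nor aromatic carbon — same as [!#6].
Check the 14 heavy atoms by environment: 1× s (aromatic) → match; 4× c (aromatic) → no; 6× C → no; 2× O → match; 1× Cl → match.
Summing the matching environments: 1 + 2 + 1 = 4 matching atoms.

4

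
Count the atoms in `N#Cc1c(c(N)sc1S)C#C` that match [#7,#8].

2

Check the 11 heavy atoms by environment: 1× s (aromatic) → no; 4× c (aromatic) → no; 2× N → match; 1× S → no; 3× C → no.
That gives 2 matching atoms.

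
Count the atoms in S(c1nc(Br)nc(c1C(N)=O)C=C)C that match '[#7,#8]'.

4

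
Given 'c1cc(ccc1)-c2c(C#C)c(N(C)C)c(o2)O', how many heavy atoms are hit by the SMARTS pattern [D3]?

The query [D3] means: atom with exactly three heavy-atom neighbours.
Check the 17 heavy atoms by environment: 1× o (aromatic, D2) → no; 5× c (aromatic, D3) → match; 1× C (D2) → no; 3× C (D1) → no; 5× c (aromatic, D2) → no; 1× O (D1) → no; 1× N (D3) → match.
Summing the matching environments: 5 + 1 = 6 matching atoms.

6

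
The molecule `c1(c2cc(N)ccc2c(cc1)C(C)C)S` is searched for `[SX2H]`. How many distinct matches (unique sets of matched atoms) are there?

[SX2H] is the SMARTS for a thiol: an aliphatic sulfur with two connections, one being H.
Exactly one fragment in the molecule meets all constraints, giving 1 match.

1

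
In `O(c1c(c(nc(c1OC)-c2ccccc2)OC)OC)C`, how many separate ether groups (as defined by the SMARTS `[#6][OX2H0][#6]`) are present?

[#6][OX2H0][#6] is the SMARTS for an ether: an aliphatic oxygen bridging two carbons with no H on the oxygen.
The molecule carries 4 separate instances of a methoxy ether (-OCH3) meeting every constraint; each maps to a distinct set of atoms, giving 4 matches.

4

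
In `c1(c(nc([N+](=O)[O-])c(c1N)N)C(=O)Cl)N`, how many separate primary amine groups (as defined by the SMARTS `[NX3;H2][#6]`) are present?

3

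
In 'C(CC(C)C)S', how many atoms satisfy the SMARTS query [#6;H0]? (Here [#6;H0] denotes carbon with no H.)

0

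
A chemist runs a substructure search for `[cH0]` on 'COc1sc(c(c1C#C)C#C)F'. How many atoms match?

4

The query [cH0] means: aromatic carbon with no attached hydrogen (substituted or ring-fusion).
Check the 12 heavy atoms by environment: 1× s (aromatic, H0) → no; 4× c (aromatic, H0) → match; 1× O (H0) → no; 1× C (H3) → no; 2× C (H0) → no; 2× C (H1) → no; 1× F (H0) → no.
That gives 4 matching atoms.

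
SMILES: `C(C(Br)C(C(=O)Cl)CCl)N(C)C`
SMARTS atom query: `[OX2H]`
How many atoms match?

0

The query [OX2H] means: aliphatic oxygen with two connections, one of which is H — an -OH oxygen.
Check the 12 heavy atoms by environment: 2× C (H2, X4) → no; 2× C (H1, X4) → no; 1× Br (H0, X1) → no; 2× Cl (H0, X1) → no; 1× C (H0, X3) → no; 1× O (H0, X1) → no; 1× N (H0, X3) → no; 2× C (H3, X4) → no.
No environment satisfies the query, so 0 matching atoms.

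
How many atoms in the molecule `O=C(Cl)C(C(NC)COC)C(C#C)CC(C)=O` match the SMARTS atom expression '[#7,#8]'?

4

The query [#7,#8] means: nitrogen or oxygen (comma = OR).
Check the 17 heavy atoms by environment: 12× C → no; 3× O → match; 1× Cl → no; 1× N → match.
Summing the matching environments: 3 + 1 = 4 matching atoms.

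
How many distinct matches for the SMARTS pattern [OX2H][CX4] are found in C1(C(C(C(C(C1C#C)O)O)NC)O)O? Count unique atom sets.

4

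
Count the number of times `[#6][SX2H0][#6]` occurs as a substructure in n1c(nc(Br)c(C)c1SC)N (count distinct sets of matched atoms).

1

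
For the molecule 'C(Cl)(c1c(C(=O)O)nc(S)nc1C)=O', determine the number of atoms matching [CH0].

2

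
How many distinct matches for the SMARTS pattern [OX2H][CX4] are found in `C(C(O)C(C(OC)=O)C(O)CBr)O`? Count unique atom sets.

3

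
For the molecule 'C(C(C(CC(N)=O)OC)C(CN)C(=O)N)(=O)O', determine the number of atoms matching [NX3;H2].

The query [NX3;H2] means: aliphatic N with 3 total connections, two of them H — an -NH2 nitrogen (amine or amide).
Check the 17 heavy atoms by environment: 2× C (H2, X4) → no; 3× C (H1, X4) → no; 3× C (H0, X3) → no; 3× O (H0, X1) → no; 3× N (H2, X3) → match; 1× O (H1, X2) → no; 1× O (H0, X2) → no; 1× C (H3, X4) → no.
That gives 3 matching atoms.

3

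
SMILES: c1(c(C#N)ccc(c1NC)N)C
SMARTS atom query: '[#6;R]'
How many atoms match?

The query [#6;R] means: carbon that is part of a ring.
Check the 12 heavy atoms by environment: 6× c (aromatic, in 6-ring) → match; 3× C (acyclic) → no; 3× N (acyclic) → no.
That gives 6 matching atoms.

6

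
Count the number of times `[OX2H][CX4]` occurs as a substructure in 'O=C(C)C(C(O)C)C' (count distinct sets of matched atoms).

[OX2H][CX4] is the SMARTS for an aliphatic alcohol: a hydroxyl oxygen bound to an sp3 (X4) carbon.
Exactly one fragment in the molecule meets all constraints, giving 1 match.

1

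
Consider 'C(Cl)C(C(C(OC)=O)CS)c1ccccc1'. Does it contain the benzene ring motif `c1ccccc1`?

Yes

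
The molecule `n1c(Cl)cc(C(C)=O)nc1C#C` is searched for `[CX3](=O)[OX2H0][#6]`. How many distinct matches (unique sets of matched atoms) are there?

[CX3](=O)[OX2H0][#6] is the SMARTS for an ester: a carbonyl carbon bonded to an oxygen that is itself bonded to carbon (no H on that O).
No fragment in the molecule satisfies every constraint, giving 0 matches.

0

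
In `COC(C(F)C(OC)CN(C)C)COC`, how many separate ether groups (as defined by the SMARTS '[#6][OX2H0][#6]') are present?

3

[#6][OX2H0][#6] is the SMARTS for an ether: an aliphatic oxygen bridging two carbons with no H on the oxygen.
The molecule carries 3 separate instances of a methoxy ether (-OCH3) meeting every constraint; each maps to a distinct set of atoms, giving 3 matches.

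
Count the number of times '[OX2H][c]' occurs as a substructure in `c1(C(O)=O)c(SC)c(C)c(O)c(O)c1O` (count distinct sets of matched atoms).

3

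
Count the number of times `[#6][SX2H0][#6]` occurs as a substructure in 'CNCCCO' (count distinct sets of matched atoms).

0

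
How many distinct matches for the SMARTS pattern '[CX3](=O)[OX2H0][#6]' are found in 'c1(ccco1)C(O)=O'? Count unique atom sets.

[CX3](=O)[OX2H0][#6] is the SMARTS for an ester: a carbonyl carbon bonded to an oxygen that is itself bonded to carbon (no H on that O).
The molecule has a carboxylic acid group (-C(=O)OH), but the singly-bonded O carries H (OX2H1, not H0); nothing else fits, so there are 0 matches.

0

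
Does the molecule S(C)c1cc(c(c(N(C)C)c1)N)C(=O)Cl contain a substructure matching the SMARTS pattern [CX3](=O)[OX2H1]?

No

The pattern [CX3](=O)[OX2H1] describes an sp2 carbon double-bonded to O and single-bonded to an -OH oxygen — a carboxylic acid.
The closest candidate here is an acyl chloride (-C(=O)Cl), but the carbonyl is bonded to Cl, not to an -OH oxygen. No other fragment satisfies the full query, so there is no match.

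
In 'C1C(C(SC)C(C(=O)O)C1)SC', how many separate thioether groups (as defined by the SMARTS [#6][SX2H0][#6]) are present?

[#6][SX2H0][#6] is the SMARTS for a thioether: an aliphatic sulfur bridging two carbons with no H on the sulfur.
The molecule carries 2 separate instances of a methylthio ether (-SCH3) meeting every constraint; each maps to a distinct set of atoms, giving 2 matches.

2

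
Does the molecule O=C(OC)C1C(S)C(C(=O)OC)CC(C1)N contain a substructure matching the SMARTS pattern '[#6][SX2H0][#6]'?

The pattern [#6][SX2H0][#6] describes an aliphatic sulfur bridging two carbons with no H on the sulfur — a thioether.
The closest candidate here is a thiol (-SH), but the sulfur has H1, not H0 bridging two carbons. No other fragment satisfies the full query, so there is no match.

No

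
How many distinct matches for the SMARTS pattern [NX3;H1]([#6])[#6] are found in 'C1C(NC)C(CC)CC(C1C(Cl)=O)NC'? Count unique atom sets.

2

[NX3;H1]([#6])[#6] is the SMARTS for a secondary amine: a trivalent nitrogen with one H, bonded to two carbons.
The molecule carries 2 separate instances of an N-methylamino group (-NHCH3) meeting every constraint; each maps to a distinct set of atoms, giving 2 matches.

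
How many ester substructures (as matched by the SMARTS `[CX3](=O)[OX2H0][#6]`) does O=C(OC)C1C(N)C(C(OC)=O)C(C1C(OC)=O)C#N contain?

3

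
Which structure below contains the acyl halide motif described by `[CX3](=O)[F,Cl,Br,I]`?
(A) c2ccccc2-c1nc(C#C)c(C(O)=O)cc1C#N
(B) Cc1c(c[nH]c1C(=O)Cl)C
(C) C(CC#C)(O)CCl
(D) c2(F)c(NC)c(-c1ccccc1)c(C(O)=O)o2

B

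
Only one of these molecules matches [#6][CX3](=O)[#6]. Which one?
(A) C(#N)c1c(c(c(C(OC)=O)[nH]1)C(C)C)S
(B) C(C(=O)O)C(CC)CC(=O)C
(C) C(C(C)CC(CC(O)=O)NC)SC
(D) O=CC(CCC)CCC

B

[#6][CX3](=O)[#6] describes a carbonyl carbon (no H) flanked by two carbons (a ketone).
(A) has a methyl-ester group (-C(=O)OCH3) but one neighbour of the carbonyl carbon is O, not C.
(B) contains an acetyl/ketone group (-C(=O)CH3), which satisfies every atom and bond constraint.
(C) has a carboxylic acid group (-C(=O)OH) but one neighbour of the carbonyl carbon is O, not C.
(D) has an aldehyde (-CHO) but the carbonyl carbon has H1, so it is not flanked by two carbons.
So the answer is (B).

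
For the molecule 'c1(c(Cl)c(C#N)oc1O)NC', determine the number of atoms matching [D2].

3

The query [D2] means: atom with exactly two heavy-atom neighbours.
Check the 11 heavy atoms by environment: 1× o (aromatic, D2) → match; 4× c (aromatic, D3) → no; 1× N (D2) → match; 1× C (D1) → no; 1× O (D1) → no; 1× Cl (D1) → no; 1× C (D2) → match; 1× N (D1) → no.
Summing the matching environments: 1 + 1 + 1 = 3 matching atoms.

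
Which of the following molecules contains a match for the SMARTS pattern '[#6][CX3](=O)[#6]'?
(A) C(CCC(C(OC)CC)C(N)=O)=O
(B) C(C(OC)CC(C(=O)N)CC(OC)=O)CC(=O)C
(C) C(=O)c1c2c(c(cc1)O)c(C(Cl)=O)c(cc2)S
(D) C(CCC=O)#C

B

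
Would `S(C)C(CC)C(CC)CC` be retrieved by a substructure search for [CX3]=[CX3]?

No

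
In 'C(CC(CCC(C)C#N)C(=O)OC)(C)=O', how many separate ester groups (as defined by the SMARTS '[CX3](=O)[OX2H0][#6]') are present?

1

[CX3](=O)[OX2H0][#6] is the SMARTS for an ester: a carbonyl carbon bonded to an oxygen that is itself bonded to carbon (no H on that O).
Exactly one fragment in the molecule meets all constraints, giving 1 match.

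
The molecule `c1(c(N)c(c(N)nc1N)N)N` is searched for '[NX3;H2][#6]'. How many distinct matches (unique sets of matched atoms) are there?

5

[NX3;H2][#6] is the SMARTS for a primary amine: a trivalent nitrogen with two H attached to carbon.
The molecule carries 5 separate instances of a primary amino group (-NH2) meeting every constraint; each maps to a distinct set of atoms, giving 5 matches.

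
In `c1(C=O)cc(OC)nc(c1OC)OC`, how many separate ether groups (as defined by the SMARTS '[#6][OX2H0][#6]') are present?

3

[#6][OX2H0][#6] is the SMARTS for an ether: an aliphatic oxygen bridging two carbons with no H on the oxygen.
The molecule carries 3 separate instances of a methoxy ether (-OCH3) meeting every constraint; each maps to a distinct set of atoms, giving 3 matches.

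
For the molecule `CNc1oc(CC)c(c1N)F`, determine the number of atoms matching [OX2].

Check the 11 heavy atoms by environment: 1× o (aromatic, X2) → no; 4× c (aromatic, X3) → no; 1× F (X1) → no; 2× N (X3) → no; 3× C (X4) → no.
No environment satisfies the query, so 0 matching atoms.

0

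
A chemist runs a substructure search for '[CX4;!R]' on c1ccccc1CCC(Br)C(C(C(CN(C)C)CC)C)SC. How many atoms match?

13

The query [CX4;!R] means: aliphatic carbon with four total connections, not in a ring.
Check the 22 heavy atoms by environment: 13× C (X4, acyclic) → match; 6× c (aromatic, X3, in 6-ring) → no; 1× N (X3, acyclic) → no; 1× Br (X1, acyclic) → no; 1× S (X2, acyclic) → no.
That gives 13 matching atoms.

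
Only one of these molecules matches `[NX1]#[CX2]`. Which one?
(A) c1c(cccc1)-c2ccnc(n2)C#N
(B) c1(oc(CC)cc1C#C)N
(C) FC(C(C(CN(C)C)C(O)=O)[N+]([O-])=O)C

[NX1]#[CX2] describes a nitrogen triple-bonded to a two-connected carbon (a nitrile).
(A) contains a nitrile (-C#N), which satisfies every atom and bond constraint.
(B) has a primary amino group (-NH2) but the nitrogen is NX3 (three connections), not NX1 triple-bonded.
(C) has a nitro group (-[N+](=O)[O-]) but there is no C#N triple bond.
So the answer is (A).

A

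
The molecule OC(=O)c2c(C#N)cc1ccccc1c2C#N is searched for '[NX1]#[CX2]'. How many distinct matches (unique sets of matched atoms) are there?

2

[NX1]#[CX2] is the SMARTS for a nitrile: a nitrogen triple-bonded to a two-connected carbon.
The molecule carries 2 separate instances of a nitrile (-C#N) meeting every constraint; each maps to a distinct set of atoms, giving 2 matches.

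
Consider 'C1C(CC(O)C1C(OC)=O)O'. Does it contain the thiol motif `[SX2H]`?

No

The pattern [SX2H] describes an aliphatic sulfur with two connections, one being H — a thiol.
The closest candidate here is a hydroxyl group (-OH), but it is an -OH, not an -SH. No other fragment satisfies the full query, so there is no match.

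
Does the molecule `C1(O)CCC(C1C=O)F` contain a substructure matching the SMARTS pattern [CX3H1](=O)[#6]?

Yes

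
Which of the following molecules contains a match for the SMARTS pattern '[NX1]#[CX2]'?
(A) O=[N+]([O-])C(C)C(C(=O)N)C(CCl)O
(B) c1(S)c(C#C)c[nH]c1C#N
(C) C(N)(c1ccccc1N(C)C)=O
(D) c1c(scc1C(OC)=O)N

[NX1]#[CX2] describes a nitrogen triple-bonded to a two-connected carbon (a nitrile).
(A) has a nitro group (-[N+](=O)[O-]) but there is no C#N triple bond.
(B) contains a nitrile (-C#N), which satisfies every atom and bond constraint.
(C) has a primary amide (-C(=O)NH2) but the nitrogen is NX3, not NX1.
(D) has a primary amino group (-NH2) but the nitrogen is NX3 (three connections), not NX1 triple-bonded.
So the answer is (B).

B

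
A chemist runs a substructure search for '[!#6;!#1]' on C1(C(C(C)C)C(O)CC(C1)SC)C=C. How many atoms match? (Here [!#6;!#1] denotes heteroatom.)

The query [!#6;!#1] means: not carbon and not hydrogen — any heteroatom.
Check the 14 heavy atoms by environment: 12× C → no; 1× O → match; 1× S → match.
Summing the matching environments: 1 + 1 = 2 matching atoms.

2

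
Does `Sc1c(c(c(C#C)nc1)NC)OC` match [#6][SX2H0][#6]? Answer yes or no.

No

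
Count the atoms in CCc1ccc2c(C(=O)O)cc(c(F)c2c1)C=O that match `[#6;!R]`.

4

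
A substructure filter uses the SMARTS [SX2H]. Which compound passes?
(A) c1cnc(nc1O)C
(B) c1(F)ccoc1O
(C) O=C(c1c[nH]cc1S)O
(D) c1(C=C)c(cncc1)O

[SX2H] describes an aliphatic sulfur with two connections, one being H (a thiol).
(A) has a hydroxyl group (-OH) but it is an -OH, not an -SH.
(B) has a hydroxyl group (-OH) but it is an -OH, not an -SH.
(C) contains a thiol (-SH), which satisfies every atom and bond constraint.
(D) has a hydroxyl group (-OH) but it is an -OH, not an -SH.
So the answer is (C).

C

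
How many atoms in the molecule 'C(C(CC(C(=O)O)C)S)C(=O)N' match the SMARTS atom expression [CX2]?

The query [CX2] means: C with X2: aliphatic carbon with exactly 2 total connections.
Check the 12 heavy atoms by environment: 5× C (X4) → no; 1× S (X2) → no; 2× C (X3) → no; 2× O (X1) → no; 1× N (X3) → no; 1× O (X2) → no.
No environment satisfies the query, so 0 matching atoms.

0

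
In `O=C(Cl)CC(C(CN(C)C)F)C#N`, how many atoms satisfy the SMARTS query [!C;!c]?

5

The query [!C;!c] means: neither aliphatic nor aromatic carbon — same as [!#6].
Check the 13 heavy atoms by environment: 8× C → no; 1× F → match; 2× N → match; 1× O → match; 1× Cl → match.
Summing the matching environments: 1 + 2 + 1 + 1 = 5 matching atoms.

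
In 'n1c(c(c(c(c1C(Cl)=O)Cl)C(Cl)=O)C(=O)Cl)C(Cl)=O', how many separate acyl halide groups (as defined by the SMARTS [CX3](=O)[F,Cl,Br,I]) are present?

4

[CX3](=O)[F,Cl,Br,I] is the SMARTS for an acyl halide: a carbonyl carbon bonded to a halogen.
The molecule carries 4 separate instances of an acyl chloride (-C(=O)Cl) meeting every constraint; each maps to a distinct set of atoms, giving 4 matches.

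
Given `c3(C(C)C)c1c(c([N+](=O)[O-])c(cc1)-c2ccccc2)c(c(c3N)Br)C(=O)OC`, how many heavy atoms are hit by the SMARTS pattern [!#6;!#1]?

The query [!#6;!#1] means: not carbon and not hydrogen — any heteroatom.
Check the 28 heavy atoms by environment: 16× c (aromatic) → no; 5× C → no; 3× O → match; 1× N (charge +1) → match; 1× O (charge -1) → match; 1× Br → match; 1× N → match.
Summing the matching environments: 3 + 1 + 1 + 1 + 1 = 7 matching atoms.

7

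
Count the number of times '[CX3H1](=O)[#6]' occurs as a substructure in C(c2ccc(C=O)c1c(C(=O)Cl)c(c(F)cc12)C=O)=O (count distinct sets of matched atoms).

3

[CX3H1](=O)[#6] is the SMARTS for an aldehyde: an sp2 carbon with one H, double-bonded to O and single-bonded to carbon.
The molecule carries 3 separate instances of an aldehyde (-CHO) meeting every constraint; each maps to a distinct set of atoms, giving 3 matches.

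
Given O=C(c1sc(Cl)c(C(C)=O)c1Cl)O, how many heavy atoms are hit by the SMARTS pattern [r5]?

5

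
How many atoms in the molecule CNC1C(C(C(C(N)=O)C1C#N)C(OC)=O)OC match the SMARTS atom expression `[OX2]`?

2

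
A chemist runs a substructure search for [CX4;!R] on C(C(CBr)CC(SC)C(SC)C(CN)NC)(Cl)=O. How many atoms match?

The query [CX4;!R] means: aliphatic carbon with four total connections, not in a ring.
Check the 18 heavy atoms by environment: 10× C (X4, acyclic) → match; 2× N (X3, acyclic) → no; 1× C (X3, acyclic) → no; 1× O (X1, acyclic) → no; 1× Cl (X1, acyclic) → no; 1× Br (X1, acyclic) → no; 2× S (X2, acyclic) → no.
That gives 10 matching atoms.

10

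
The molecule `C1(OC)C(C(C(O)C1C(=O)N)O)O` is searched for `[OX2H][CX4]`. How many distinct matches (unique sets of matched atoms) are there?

[OX2H][CX4] is the SMARTS for an aliphatic alcohol: a hydroxyl oxygen bound to an sp3 (X4) carbon.
The molecule carries 3 separate instances of a hydroxyl group (-OH) meeting every constraint; each maps to a distinct set of atoms, giving 3 matches.

3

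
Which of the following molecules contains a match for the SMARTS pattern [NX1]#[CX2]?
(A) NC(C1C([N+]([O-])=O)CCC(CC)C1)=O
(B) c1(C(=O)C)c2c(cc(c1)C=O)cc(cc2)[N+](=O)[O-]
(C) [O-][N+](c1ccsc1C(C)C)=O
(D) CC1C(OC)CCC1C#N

D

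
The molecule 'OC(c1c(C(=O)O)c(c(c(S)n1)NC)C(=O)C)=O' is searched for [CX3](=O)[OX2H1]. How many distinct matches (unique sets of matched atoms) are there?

2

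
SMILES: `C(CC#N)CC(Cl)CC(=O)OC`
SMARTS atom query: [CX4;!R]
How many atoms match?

Check the 12 heavy atoms by environment: 6× C (X4, acyclic) → match; 1× C (X3, acyclic) → no; 1× O (X1, acyclic) → no; 1× O (X2, acyclic) → no; 1× C (X2, acyclic) → no; 1× N (X1, acyclic) → no; 1× Cl (X1, acyclic) → no.
That gives 6 matching atoms.

6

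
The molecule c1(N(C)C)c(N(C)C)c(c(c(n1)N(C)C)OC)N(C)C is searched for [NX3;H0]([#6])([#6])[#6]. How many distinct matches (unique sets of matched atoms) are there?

4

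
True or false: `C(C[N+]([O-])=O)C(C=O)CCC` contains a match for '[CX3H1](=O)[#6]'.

True

The pattern [CX3H1](=O)[#6] describes an sp2 carbon with one H, double-bonded to O and single-bonded to carbon — an aldehyde.
The molecule carries an aldehyde (-CHO), whose atoms satisfy every constraint of the query, so the pattern matches.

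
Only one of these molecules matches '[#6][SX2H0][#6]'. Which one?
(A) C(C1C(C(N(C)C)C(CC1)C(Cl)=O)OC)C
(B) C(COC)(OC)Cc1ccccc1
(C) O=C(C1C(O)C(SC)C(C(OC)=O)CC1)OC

[#6][SX2H0][#6] describes an aliphatic sulfur bridging two carbons with no H on the sulfur (a thioether).
(A) has a methoxy ether (-OCH3) but the bridging atom is O, not S.
(B) has a methoxy ether (-OCH3) but the bridging atom is O, not S.
(C) contains a methylthio ether (-SCH3), which satisfies every atom and bond constraint.
So the answer is (C).

C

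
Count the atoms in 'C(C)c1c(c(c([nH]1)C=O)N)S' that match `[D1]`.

4

The query [D1] means: atom with exactly one heavy-atom neighbour (degree 1).
Check the 11 heavy atoms by environment: 1× n (aromatic, D2) → no; 4× c (aromatic, D3) → no; 1× N (D1) → match; 2× C (D2) → no; 1× C (D1) → match; 1× S (D1) → match; 1× O (D1) → match.
Summing the matching environments: 1 + 1 + 1 + 1 = 4 matching atoms.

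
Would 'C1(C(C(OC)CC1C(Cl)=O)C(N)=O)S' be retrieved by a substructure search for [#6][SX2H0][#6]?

No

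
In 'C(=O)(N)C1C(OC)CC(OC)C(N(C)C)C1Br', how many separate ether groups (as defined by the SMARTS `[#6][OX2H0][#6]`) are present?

[#6][OX2H0][#6] is the SMARTS for an ether: an aliphatic oxygen bridging two carbons with no H on the oxygen.
The molecule carries 2 separate instances of a methoxy ether (-OCH3) meeting every constraint; each maps to a distinct set of atoms, giving 2 matches.

2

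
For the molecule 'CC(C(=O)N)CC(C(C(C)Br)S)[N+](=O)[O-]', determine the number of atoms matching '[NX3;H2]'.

The query [NX3;H2] means: aliphatic N with 3 total connections, two of them H — an -NH2 nitrogen (amine or amide).
Check the 15 heavy atoms by environment: 2× C (H3, X4) → no; 4× C (H1, X4) → no; 1× C (H2, X4) → no; 1× N (charge +1, H0, X3) → no; 1× O (charge -1, H0, X1) → no; 2× O (H0, X1) → no; 1× Br (H0, X1) → no; 1× S (H1, X2) → no; 1× C (H0, X3) → no; 1× N (H2, X3) → match.
That gives 1 matching atom.

1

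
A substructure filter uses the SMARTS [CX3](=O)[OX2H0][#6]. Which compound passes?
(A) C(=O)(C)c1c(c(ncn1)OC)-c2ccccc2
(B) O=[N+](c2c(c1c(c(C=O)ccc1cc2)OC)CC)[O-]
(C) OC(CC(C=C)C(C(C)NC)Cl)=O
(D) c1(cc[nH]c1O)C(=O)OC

[CX3](=O)[OX2H0][#6] describes a carbonyl carbon bonded to an oxygen that is itself bonded to carbon (no H on that O) (an ester).
(A) has a methoxy ether (-OCH3) but the ether oxygen is not adjacent to a C=O carbon.
(B) has a methoxy ether (-OCH3) but the ether oxygen is not adjacent to a C=O carbon.
(C) has a carboxylic acid group (-C(=O)OH) but the singly-bonded O carries H (OX2H1, not H0).
(D) contains a methyl-ester group (-C(=O)OCH3), which satisfies every atom and bond constraint.
So the answer is (D).

D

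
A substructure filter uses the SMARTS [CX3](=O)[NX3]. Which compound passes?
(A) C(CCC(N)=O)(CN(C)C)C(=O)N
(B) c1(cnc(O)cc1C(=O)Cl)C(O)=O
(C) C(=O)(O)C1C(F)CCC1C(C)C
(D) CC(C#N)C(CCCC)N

[CX3](=O)[NX3] describes a carbonyl carbon bonded to a trivalent nitrogen (an amide).
(A) contains a primary amide (-C(=O)NH2), which satisfies every atom and bond constraint.
(B) has a carboxylic acid group (-C(=O)OH) but the carbonyl is bonded to O, not to an NX3 nitrogen.
(C) has a carboxylic acid group (-C(=O)OH) but the carbonyl is bonded to O, not to an NX3 nitrogen.
(D) has a primary amino group (-NH2) but the -NH2 is not attached to a carbonyl carbon.
So the answer is (A).

A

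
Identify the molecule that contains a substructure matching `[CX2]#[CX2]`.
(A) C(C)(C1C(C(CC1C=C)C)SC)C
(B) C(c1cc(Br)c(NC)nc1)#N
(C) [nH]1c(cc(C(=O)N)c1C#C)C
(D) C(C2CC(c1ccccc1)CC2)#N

C

[CX2]#[CX2] describes a carbon-carbon triple bond (an alkyne).
(A) has a vinyl group (-CH=CH2) but the C=C is a double bond; both carbons are CX3, not CX2.
(B) has a nitrile (-C#N) but the triple bond is C#N, not C#C.
(C) contains an ethynyl group (-C#CH), which satisfies every atom and bond constraint.
(D) has a nitrile (-C#N) but the triple bond is C#N, not C#C.
So the answer is (C).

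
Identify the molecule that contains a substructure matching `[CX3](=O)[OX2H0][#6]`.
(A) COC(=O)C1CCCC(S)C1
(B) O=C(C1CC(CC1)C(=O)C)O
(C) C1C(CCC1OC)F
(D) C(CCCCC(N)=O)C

A

[CX3](=O)[OX2H0][#6] describes a carbonyl carbon bonded to an oxygen that is itself bonded to carbon (no H on that O) (an ester).
(A) contains a methyl-ester group (-C(=O)OCH3), which satisfies every atom and bond constraint.
(B) has a carboxylic acid group (-C(=O)OH) but the singly-bonded O carries H (OX2H1, not H0).
(C) has a methoxy ether (-OCH3) but the ether oxygen is not adjacent to a C=O carbon.
(D) has a primary amide (-C(=O)NH2) but the carbonyl is bonded to N, not to an O-C linkage.
So the answer is (A).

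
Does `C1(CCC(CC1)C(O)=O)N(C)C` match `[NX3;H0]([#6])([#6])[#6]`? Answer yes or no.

Yes

The pattern [NX3;H0]([#6])([#6])[#6] describes a trivalent nitrogen with no H, bonded to three carbons — a tertiary amine.
The molecule carries a dimethylamino group (-N(CH3)2), whose atoms satisfy every constraint of the query, so the pattern matches.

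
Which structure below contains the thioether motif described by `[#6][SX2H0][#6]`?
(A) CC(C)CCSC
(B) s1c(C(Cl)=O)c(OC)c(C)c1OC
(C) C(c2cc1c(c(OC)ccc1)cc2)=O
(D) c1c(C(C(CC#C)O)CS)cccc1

A

[#6][SX2H0][#6] describes an aliphatic sulfur bridging two carbons with no H on the sulfur (a thioether).
(A) contains a methylthio ether (-SCH3), which satisfies every atom and bond constraint.
(B) has a methoxy ether (-OCH3) but the bridging atom is O, not S.
(C) has a methoxy ether (-OCH3) but the bridging atom is O, not S.
(D) has a thiol (-SH) but the sulfur has H1, not H0 bridging two carbons.
So the answer is (A).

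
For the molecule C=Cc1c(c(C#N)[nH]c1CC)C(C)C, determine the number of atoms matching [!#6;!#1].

2

The query [!#6;!#1] means: not carbon and not hydrogen — any heteroatom.
Check the 14 heavy atoms by environment: 1× n (aromatic) → match; 4× c (aromatic) → no; 8× C → no; 1× N → match.
Summing the matching environments: 1 + 1 = 2 matching atoms.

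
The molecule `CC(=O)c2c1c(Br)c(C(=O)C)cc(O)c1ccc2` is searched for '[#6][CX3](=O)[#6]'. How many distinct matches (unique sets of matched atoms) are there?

[#6][CX3](=O)[#6] is the SMARTS for a ketone: a carbonyl carbon (no H) flanked by two carbons.
The molecule carries 2 separate instances of an acetyl/ketone group (-C(=O)CH3) meeting every constraint; each maps to a distinct set of atoms, giving 2 matches.

2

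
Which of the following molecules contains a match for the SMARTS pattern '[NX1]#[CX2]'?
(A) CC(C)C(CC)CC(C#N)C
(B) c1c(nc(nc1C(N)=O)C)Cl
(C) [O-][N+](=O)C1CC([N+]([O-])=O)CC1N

[NX1]#[CX2] describes a nitrogen triple-bonded to a two-connected carbon (a nitrile).
(A) contains a nitrile (-C#N), which satisfies every atom and bond constraint.
(B) has a primary amide (-C(=O)NH2) but the nitrogen is NX3, not NX1.
(C) has a primary amino group (-NH2) but the nitrogen is NX3 (three connections), not NX1 triple-bonded.
So the answer is (A).

A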